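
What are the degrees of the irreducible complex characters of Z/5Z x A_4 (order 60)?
Dimensions: 1, 1, 1, 1, 1, 1, 1, 1, 1, 1, 1, 1, 1, 1, 1, 3, 3, 3, 3, 3

Explanation: There are 20 irreducibles (= number of conjugacy classes). Their dimensions d_i satisfy sum d_i^2 = |G| = 60: 1 + 1 + 1 + 1 + 1 + 1 + 1 + 1 + 1 + 1 + 1 + 1 + 1 + 1 + 1 + 9 + 9 + 9 + 9 + 9 = 60. (For the product with Z/5Z: each of the 5 1-dim characters of Z/5Z tensors with each irrep of A_4, giving 5 copies of each A_4-dimension.)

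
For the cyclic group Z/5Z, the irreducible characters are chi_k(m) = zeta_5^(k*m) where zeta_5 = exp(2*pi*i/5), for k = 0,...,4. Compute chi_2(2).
chi_2(2) = zeta_5^4 = exp(-2*I*pi/5)

Proof sketch: chi_2(2) = zeta_5^(2*2) = zeta_5^4. Since zeta_5^5 = 1, this equals zeta_5^4 = exp(2*pi*i*4/5) = exp(-2*I*pi/5).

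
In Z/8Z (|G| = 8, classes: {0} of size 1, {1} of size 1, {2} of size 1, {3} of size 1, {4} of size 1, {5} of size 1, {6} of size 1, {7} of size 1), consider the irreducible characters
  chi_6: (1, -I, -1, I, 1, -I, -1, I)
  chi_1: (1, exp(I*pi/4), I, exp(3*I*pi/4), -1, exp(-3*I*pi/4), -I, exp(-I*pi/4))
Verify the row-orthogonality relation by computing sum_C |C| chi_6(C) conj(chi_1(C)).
Sum = 0; so <chi_6, chi_1> = 0 (distinct irreducibles are orthogonal).

Compute term by term over conjugacy classes (|C| * chi_6(C) * conj(chi_1(C))):
  1*(1)*conj(1) + 1*(-I)*conj(exp(I*pi/4)) + 1*(-1)*conj(I) + 1*(I)*conj(exp(3*I*pi/4)) + 1*(1)*conj(-1) + 1*(-I)*conj(exp(-3*I*pi/4)) + 1*(-1)*conj(-I) + 1*(I)*conj(exp(-I*pi/4))
  = (1) + (-exp(I*pi/4)) + (I) + (exp(-I*pi/4)) + (-1) + (-exp(-3*I*pi/4)) + (-I) + (exp(3*I*pi/4))
  = 0.
(Exp terms are combined using exp(i*s)*conj(exp(i*t)) = exp(i*(s-t)), and sums of them are collapsed using the identity that for every m > 1 the m distinct m-th roots of unity sum to 0, e.g. 1 + exp(2*I*pi/3) + exp(-2*I*pi/3) = 0.)
Dividing by |G| = 8 gives 0/8 = 0, matching the row-orthogonality relation <chi_6, chi_1> = [chi_6 = chi_1].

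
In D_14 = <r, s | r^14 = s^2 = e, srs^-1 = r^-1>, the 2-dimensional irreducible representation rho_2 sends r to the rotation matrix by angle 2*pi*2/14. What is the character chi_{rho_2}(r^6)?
chi_{rho_2}(r^6) = 2*cos(2*pi*2*6/14) = 2*cos(2*pi/7)

Why: rho_2(r^6) is rotation by angle 2*pi*2*6/14, whose trace is 2*cos(2*pi*2*6/14) = 2*cos(2*pi/7).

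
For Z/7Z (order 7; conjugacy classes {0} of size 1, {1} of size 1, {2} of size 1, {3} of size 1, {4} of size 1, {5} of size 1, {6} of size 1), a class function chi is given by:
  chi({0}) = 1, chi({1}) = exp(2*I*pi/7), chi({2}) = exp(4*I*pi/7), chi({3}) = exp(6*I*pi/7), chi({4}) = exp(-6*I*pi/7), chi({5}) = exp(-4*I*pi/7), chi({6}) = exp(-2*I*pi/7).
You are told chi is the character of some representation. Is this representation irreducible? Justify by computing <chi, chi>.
Irreducible: <chi, chi> = 1.

Why: <chi, chi> = (1/|G|) sum_C |C| * |chi(C)|^2 = (1/7)[1*|1|^2 + 1*|exp(2*I*pi/7)|^2 + 1*|exp(4*I*pi/7)|^2 + 1*|exp(6*I*pi/7)|^2 + 1*|exp(-6*I*pi/7)|^2 + 1*|exp(-4*I*pi/7)|^2 + 1*|exp(-2*I*pi/7)|^2]
  = (1/7)[(1) + (1) + (1) + (1) + (1) + (1) + (1)] = 7/7 = 1.
(Exp terms are combined using exp(i*s)*conj(exp(i*t)) = exp(i*(s-t)), and sums of them are collapsed using the identity that for every m > 1 the m distinct m-th roots of unity sum to 0, e.g. 1 + exp(2*I*pi/3) + exp(-2*I*pi/3) = 0.)
A character is irreducible iff <chi, chi> = 1, so this representation is irreducible.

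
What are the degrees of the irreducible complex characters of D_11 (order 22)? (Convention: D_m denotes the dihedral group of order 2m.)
Dimensions: 1, 1, 2, 2, 2, 2, 2

Proof sketch: There are 7 irreducibles (= number of conjugacy classes). Their dimensions d_i satisfy sum d_i^2 = |G| = 22: 1 + 1 + 4 + 4 + 4 + 4 + 4 = 22.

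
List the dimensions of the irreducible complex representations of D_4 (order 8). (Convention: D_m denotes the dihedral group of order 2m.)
Dimensions: 1, 1, 1, 1, 2

Justification: There are 5 irreducibles (= number of conjugacy classes). Their dimensions d_i satisfy sum d_i^2 = |G| = 8: 1 + 1 + 1 + 1 + 4 = 8.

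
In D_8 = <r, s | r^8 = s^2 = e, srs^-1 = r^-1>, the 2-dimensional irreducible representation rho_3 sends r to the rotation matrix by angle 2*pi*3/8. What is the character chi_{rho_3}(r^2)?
chi_{rho_3}(r^2) = 2*cos(2*pi*3*2/8) = 0

Working: rho_3(r^2) is rotation by angle 2*pi*3*2/8, whose trace is 2*cos(2*pi*3*2/8) = 0.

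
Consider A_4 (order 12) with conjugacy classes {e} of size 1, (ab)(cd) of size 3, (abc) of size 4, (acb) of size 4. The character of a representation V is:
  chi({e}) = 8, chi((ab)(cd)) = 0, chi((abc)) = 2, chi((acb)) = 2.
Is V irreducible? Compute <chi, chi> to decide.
Not irreducible (reducible): <chi, chi> = 8 > 1.

Argument: <chi, chi> = (1/|G|) sum_C |C| * |chi(C)|^2 = (1/12)[1*|8|^2 + 3*|0|^2 + 4*|2|^2 + 4*|2|^2]
  = (1/12)[(64) + (0) + (16) + (16)] = 96/12 = 8.
(Exp terms are combined using exp(i*s)*conj(exp(i*t)) = exp(i*(s-t)), and sums of them are collapsed using the identity that for every m > 1 the m distinct m-th roots of unity sum to 0, e.g. 1 + exp(2*I*pi/3) + exp(-2*I*pi/3) = 0.)
A character is irreducible iff <chi, chi> = 1, so this representation is reducible.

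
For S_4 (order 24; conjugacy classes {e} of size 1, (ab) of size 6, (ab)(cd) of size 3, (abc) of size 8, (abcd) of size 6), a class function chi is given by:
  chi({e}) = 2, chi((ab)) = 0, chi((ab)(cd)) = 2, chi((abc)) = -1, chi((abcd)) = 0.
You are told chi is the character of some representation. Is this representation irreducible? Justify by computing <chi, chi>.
Irreducible: <chi, chi> = 1.

Proof sketch: <chi, chi> = (1/|G|) sum_C |C| * |chi(C)|^2 = (1/24)[1*|2|^2 + 6*|0|^2 + 3*|2|^2 + 8*|-1|^2 + 6*|0|^2]
  = (1/24)[(4) + (0) + (12) + (8) + (0)] = 24/24 = 1.
A character is irreducible iff <chi, chi> = 1, so this representation is irreducible.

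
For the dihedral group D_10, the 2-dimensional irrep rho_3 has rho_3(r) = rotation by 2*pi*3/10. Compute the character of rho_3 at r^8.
chi_{rho_3}(r^8) = 2*cos(2*pi*3*8/10) = -sqrt(5)/2 - 1/2

Reasoning: rho_3(r^8) is rotation by angle 2*pi*3*8/10, whose trace is 2*cos(2*pi*3*8/10) = -sqrt(5)/2 - 1/2.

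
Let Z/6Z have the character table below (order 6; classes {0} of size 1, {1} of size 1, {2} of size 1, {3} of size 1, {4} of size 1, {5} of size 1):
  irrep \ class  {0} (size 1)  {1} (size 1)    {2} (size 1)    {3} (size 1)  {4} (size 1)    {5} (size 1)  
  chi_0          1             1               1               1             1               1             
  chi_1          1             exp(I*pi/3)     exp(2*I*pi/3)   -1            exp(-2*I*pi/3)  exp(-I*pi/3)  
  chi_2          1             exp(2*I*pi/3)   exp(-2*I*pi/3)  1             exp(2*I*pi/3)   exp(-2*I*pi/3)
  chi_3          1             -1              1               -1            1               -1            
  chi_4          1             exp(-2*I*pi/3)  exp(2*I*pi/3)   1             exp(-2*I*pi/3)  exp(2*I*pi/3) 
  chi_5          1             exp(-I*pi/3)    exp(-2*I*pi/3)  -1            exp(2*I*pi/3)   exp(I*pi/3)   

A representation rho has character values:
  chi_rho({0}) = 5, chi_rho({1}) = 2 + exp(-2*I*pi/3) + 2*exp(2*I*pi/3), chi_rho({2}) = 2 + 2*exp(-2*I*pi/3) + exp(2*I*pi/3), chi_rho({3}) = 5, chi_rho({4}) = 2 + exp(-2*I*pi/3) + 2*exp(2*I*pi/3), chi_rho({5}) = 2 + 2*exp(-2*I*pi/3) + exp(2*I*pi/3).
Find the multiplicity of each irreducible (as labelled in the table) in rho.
Multiplicities: chi_0: 2, chi_1: 0, chi_2: 2, chi_3: 0, chi_4: 1, chi_5: 0.

Solution. Use <chi_rho, chi> = (1/|G|) sum_C |C| * chi_rho(C) * conj(chi(C)) with |G| = 6 for each irreducible chi in the table:
  <chi_rho, chi_0> = (1/6)[1*(5)*conj(1) + 1*(2 + exp(-2*I*pi/3) + 2*exp(2*I*pi/3))*conj(1) + 1*(2 + 2*exp(-2*I*pi/3) + exp(2*I*pi/3))*conj(1) + 1*(5)*conj(1) + 1*(2 + exp(-2*I*pi/3) + 2*exp(2*I*pi/3))*conj(1) + 1*(2 + 2*exp(-2*I*pi/3) + exp(2*I*pi/3))*conj(1)]
      = (1/6)[(5) + (2 + exp(-2*I*pi/3) + 2*exp(2*I*pi/3)) + (2 + 2*exp(-2*I*pi/3) + exp(2*I*pi/3)) + (5) + (2 + exp(-2*I*pi/3) + 2*exp(2*I*pi/3)) + (2 + 2*exp(-2*I*pi/3) + exp(2*I*pi/3))] = 12/6 = 2
  <chi_rho, chi_1> = (1/6)[1*(5)*conj(1) + 1*(2 + exp(-2*I*pi/3) + 2*exp(2*I*pi/3))*conj(exp(I*pi/3)) + 1*(2 + 2*exp(-2*I*pi/3) + exp(2*I*pi/3))*conj(exp(2*I*pi/3)) + 1*(5)*conj(-1) + 1*(2 + exp(-2*I*pi/3) + 2*exp(2*I*pi/3))*conj(exp(-2*I*pi/3)) + 1*(2 + 2*exp(-2*I*pi/3) + exp(2*I*pi/3))*conj(exp(-I*pi/3))]
      = (1/6)[(5) + (1) + (-1) + (-5) + (-1) + (1)] = 0/6 = 0
  <chi_rho, chi_2> = (1/6)[1*(5)*conj(1) + 1*(2 + exp(-2*I*pi/3) + 2*exp(2*I*pi/3))*conj(exp(2*I*pi/3)) + 1*(2 + 2*exp(-2*I*pi/3) + exp(2*I*pi/3))*conj(exp(-2*I*pi/3)) + 1*(5)*conj(1) + 1*(2 + exp(-2*I*pi/3) + 2*exp(2*I*pi/3))*conj(exp(2*I*pi/3)) + 1*(2 + 2*exp(-2*I*pi/3) + exp(2*I*pi/3))*conj(exp(-2*I*pi/3))]
      = (1/6)[(5) + (2 + 2*exp(-2*I*pi/3) + exp(2*I*pi/3)) + (2 + exp(-2*I*pi/3) + 2*exp(2*I*pi/3)) + (5) + (2 + 2*exp(-2*I*pi/3) + exp(2*I*pi/3)) + (2 + exp(-2*I*pi/3) + 2*exp(2*I*pi/3))] = 12/6 = 2
  <chi_rho, chi_3> = (1/6)[1*(5)*conj(1) + 1*(2 + exp(-2*I*pi/3) + 2*exp(2*I*pi/3))*conj(-1) + 1*(2 + 2*exp(-2*I*pi/3) + exp(2*I*pi/3))*conj(1) + 1*(5)*conj(-1) + 1*(2 + exp(-2*I*pi/3) + 2*exp(2*I*pi/3))*conj(1) + 1*(2 + 2*exp(-2*I*pi/3) + exp(2*I*pi/3))*conj(-1)]
      = (1/6)[(5) + (-2 - 2*exp(2*I*pi/3) - exp(-2*I*pi/3)) + (2 + 2*exp(-2*I*pi/3) + exp(2*I*pi/3)) + (-5) + (2 + exp(-2*I*pi/3) + 2*exp(2*I*pi/3)) + (-2 - exp(2*I*pi/3) - 2*exp(-2*I*pi/3))] = 0/6 = 0
  <chi_rho, chi_4> = (1/6)[1*(5)*conj(1) + 1*(2 + exp(-2*I*pi/3) + 2*exp(2*I*pi/3))*conj(exp(-2*I*pi/3)) + 1*(2 + 2*exp(-2*I*pi/3) + exp(2*I*pi/3))*conj(exp(2*I*pi/3)) + 1*(5)*conj(1) + 1*(2 + exp(-2*I*pi/3) + 2*exp(2*I*pi/3))*conj(exp(-2*I*pi/3)) + 1*(2 + 2*exp(-2*I*pi/3) + exp(2*I*pi/3))*conj(exp(2*I*pi/3))]
      = (1/6)[(5) + (-1) + (-1) + (5) + (-1) + (-1)] = 6/6 = 1
  <chi_rho, chi_5> = (1/6)[1*(5)*conj(1) + 1*(2 + exp(-2*I*pi/3) + 2*exp(2*I*pi/3))*conj(exp(-I*pi/3)) + 1*(2 + 2*exp(-2*I*pi/3) + exp(2*I*pi/3))*conj(exp(-2*I*pi/3)) + 1*(5)*conj(-1) + 1*(2 + exp(-2*I*pi/3) + 2*exp(2*I*pi/3))*conj(exp(2*I*pi/3)) + 1*(2 + 2*exp(-2*I*pi/3) + exp(2*I*pi/3))*conj(exp(I*pi/3))]
      = (1/6)[(5) + (-2 + exp(-I*pi/3) + 2*exp(I*pi/3)) + (2 + exp(-2*I*pi/3) + 2*exp(2*I*pi/3)) + (-5) + (2 + 2*exp(-2*I*pi/3) + exp(2*I*pi/3)) + (-2 + 2*exp(-I*pi/3) + exp(I*pi/3))] = 0/6 = 0
(Exp terms are combined using exp(i*s)*conj(exp(i*t)) = exp(i*(s-t)), and sums of them are collapsed using the identity that for every m > 1 the m distinct m-th roots of unity sum to 0, e.g. 1 + exp(2*I*pi/3) + exp(-2*I*pi/3) = 0.)
Dimension check: dim(rho) = sum (mult * dim) = 2*1 + 0*1 + 2*1 + 0*1 + 1*1 + 0*1 = 5 = chi_rho(e) = 5.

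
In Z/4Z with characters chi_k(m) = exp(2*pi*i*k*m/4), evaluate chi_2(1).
chi_2(1) = zeta_4^2 = -1

Reasoning: chi_2(1) = zeta_4^(2*1) = zeta_4^2. Since zeta_4^4 = 1, this equals zeta_4^2 = exp(2*pi*i*2/4) = -1.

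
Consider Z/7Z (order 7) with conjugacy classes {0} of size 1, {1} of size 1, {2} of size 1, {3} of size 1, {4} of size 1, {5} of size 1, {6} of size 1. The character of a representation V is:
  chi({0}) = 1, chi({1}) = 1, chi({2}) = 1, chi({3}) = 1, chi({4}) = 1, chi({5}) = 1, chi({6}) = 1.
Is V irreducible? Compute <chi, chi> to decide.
Irreducible: <chi, chi> = 1.

Proof sketch: <chi, chi> = (1/|G|) sum_C |C| * |chi(C)|^2 = (1/7)[1*|1|^2 + 1*|1|^2 + 1*|1|^2 + 1*|1|^2 + 1*|1|^2 + 1*|1|^2 + 1*|1|^2]
  = (1/7)[(1) + (1) + (1) + (1) + (1) + (1) + (1)] = 7/7 = 1.
(Exp terms are combined using exp(i*s)*conj(exp(i*t)) = exp(i*(s-t)), and sums of them are collapsed using the identity that for every m > 1 the m distinct m-th roots of unity sum to 0, e.g. 1 + exp(2*I*pi/3) + exp(-2*I*pi/3) = 0.)
A character is irreducible iff <chi, chi> = 1, so this representation is irreducible.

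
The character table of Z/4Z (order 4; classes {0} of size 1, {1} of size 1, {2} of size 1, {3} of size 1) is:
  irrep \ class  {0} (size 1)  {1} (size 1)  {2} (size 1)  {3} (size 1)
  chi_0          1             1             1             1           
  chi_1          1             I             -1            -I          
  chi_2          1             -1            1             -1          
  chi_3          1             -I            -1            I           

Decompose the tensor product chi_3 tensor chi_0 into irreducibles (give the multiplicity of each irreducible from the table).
chi_3 tensor chi_0 = chi_3 (all other irreducibles have multiplicity 0).

Argument: The character of a tensor product is the pointwise product (chi_3 * chi_0)(C) = chi_3(C) * chi_0(C):
  {0}: (1)*(1), {1}: (-I)*(1), {2}: (-1)*(1), {3}: (I)*(1)
so (chi_3 * chi_0) takes values
  {0} -> 1, {1} -> -I, {2} -> -1, {3} -> I.
Now take the inner product of this character with each irreducible chi from the table, <chi_3*chi_0, chi> = (1/4) sum_C |C| (chi_3*chi_0)(C) conj(chi(C)):
  <chi_3*chi_0, chi_0> = (1/4)[1*(1)*conj(1) + 1*(-I)*conj(1) + 1*(-1)*conj(1) + 1*(I)*conj(1)]
      = (1/4)[(1) + (-I) + (-1) + (I)] = 0/4 = 0
  <chi_3*chi_0, chi_1> = (1/4)[1*(1)*conj(1) + 1*(-I)*conj(I) + 1*(-1)*conj(-1) + 1*(I)*conj(-I)]
      = (1/4)[(1) + (-1) + (1) + (-1)] = 0/4 = 0
  <chi_3*chi_0, chi_2> = (1/4)[1*(1)*conj(1) + 1*(-I)*conj(-1) + 1*(-1)*conj(1) + 1*(I)*conj(-1)]
      = (1/4)[(1) + (I) + (-1) + (-I)] = 0/4 = 0
  <chi_3*chi_0, chi_3> = (1/4)[1*(1)*conj(1) + 1*(-I)*conj(-I) + 1*(-1)*conj(-1) + 1*(I)*conj(I)]
      = (1/4)[(1) + (1) + (1) + (1)] = 4/4 = 1
(Exp terms are combined using exp(i*s)*conj(exp(i*t)) = exp(i*(s-t)), and sums of them are collapsed using the identity that for every m > 1 the m distinct m-th roots of unity sum to 0, e.g. 1 + exp(2*I*pi/3) + exp(-2*I*pi/3) = 0.)
Hence the multiplicities are chi_3: 1. Dimension check: dim(chi_3)*dim(chi_0) = 1*1 = 1 and sum (mult * dim) = 1*1 = 1.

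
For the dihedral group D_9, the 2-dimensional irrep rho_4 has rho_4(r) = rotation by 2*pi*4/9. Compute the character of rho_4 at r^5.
chi_{rho_4}(r^5) = 2*cos(2*pi*4*5/9) = 2*cos(40*pi/9)

Solution. rho_4(r^5) is rotation by angle 2*pi*4*5/9, whose trace is 2*cos(2*pi*4*5/9) = 2*cos(40*pi/9).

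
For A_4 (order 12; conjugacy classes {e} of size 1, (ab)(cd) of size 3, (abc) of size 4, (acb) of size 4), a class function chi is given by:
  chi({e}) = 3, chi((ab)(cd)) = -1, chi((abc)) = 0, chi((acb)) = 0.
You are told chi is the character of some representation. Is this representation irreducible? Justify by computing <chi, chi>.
Irreducible: <chi, chi> = 1.

<chi, chi> = (1/|G|) sum_C |C| * |chi(C)|^2 = (1/12)[1*|3|^2 + 3*|-1|^2 + 4*|0|^2 + 4*|0|^2]
  = (1/12)[(9) + (3) + (0) + (0)] = 12/12 = 1.
(Exp terms are combined using exp(i*s)*conj(exp(i*t)) = exp(i*(s-t)), and sums of them are collapsed using the identity that for every m > 1 the m distinct m-th roots of unity sum to 0, e.g. 1 + exp(2*I*pi/3) + exp(-2*I*pi/3) = 0.)
A character is irreducible iff <chi, chi> = 1, so this representation is irreducible.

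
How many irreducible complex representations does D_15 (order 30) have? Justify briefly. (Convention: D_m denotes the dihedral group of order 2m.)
9

Reasoning: The number of irreducible complex representations of a finite group equals its number of conjugacy classes. D_15 has 9 conjugacy classes ((n+3)/2 for n odd), so D_15 (order 30) has exactly 9 irreducible complex representations.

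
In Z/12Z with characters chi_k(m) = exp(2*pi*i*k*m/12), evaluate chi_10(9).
chi_10(9) = zeta_12^90 = -1

Reasoning: chi_10(9) = zeta_12^(10*9) = zeta_12^90. Since zeta_12^12 = 1, this equals zeta_12^6 = exp(2*pi*i*6/12) = -1.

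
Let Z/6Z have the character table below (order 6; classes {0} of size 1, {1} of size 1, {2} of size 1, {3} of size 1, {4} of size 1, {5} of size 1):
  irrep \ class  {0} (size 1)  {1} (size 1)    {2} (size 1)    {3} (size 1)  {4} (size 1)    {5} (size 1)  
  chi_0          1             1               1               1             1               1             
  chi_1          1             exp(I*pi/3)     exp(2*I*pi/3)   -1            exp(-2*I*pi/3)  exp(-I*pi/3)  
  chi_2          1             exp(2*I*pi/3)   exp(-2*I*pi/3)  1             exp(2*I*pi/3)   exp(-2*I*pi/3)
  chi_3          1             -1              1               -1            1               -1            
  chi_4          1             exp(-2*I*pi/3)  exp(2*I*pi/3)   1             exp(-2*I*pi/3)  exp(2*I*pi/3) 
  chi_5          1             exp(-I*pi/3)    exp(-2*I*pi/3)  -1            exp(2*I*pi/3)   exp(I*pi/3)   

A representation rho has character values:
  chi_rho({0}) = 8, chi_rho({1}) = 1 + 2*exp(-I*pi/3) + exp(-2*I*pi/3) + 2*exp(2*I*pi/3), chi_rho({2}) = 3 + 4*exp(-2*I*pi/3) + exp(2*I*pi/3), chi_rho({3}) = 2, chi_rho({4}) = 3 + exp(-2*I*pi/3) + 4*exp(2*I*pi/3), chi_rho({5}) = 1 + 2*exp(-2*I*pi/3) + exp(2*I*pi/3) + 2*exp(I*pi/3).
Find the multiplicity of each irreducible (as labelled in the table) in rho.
Multiplicities: chi_0: 2, chi_1: 0, chi_2: 2, chi_3: 1, chi_4: 1, chi_5: 2.

Argument: Use <chi_rho, chi> = (1/|G|) sum_C |C| * chi_rho(C) * conj(chi(C)) with |G| = 6 for each irreducible chi in the table:
  <chi_rho, chi_0> = (1/6)[1*(8)*conj(1) + 1*(1 + 2*exp(-I*pi/3) + exp(-2*I*pi/3) + 2*exp(2*I*pi/3))*conj(1) + 1*(3 + 4*exp(-2*I*pi/3) + exp(2*I*pi/3))*conj(1) + 1*(2)*conj(1) + 1*(3 + exp(-2*I*pi/3) + 4*exp(2*I*pi/3))*conj(1) + 1*(1 + 2*exp(-2*I*pi/3) + exp(2*I*pi/3) + 2*exp(I*pi/3))*conj(1)]
      = (1/6)[(8) + (1 + 2*exp(-I*pi/3) + exp(-2*I*pi/3) + 2*exp(2*I*pi/3)) + (3 + 4*exp(-2*I*pi/3) + exp(2*I*pi/3)) + (2) + (3 + exp(-2*I*pi/3) + 4*exp(2*I*pi/3)) + (1 + 2*exp(-2*I*pi/3) + exp(2*I*pi/3) + 2*exp(I*pi/3))] = 12/6 = 2
  <chi_rho, chi_1> = (1/6)[1*(8)*conj(1) + 1*(1 + 2*exp(-I*pi/3) + exp(-2*I*pi/3) + 2*exp(2*I*pi/3))*conj(exp(I*pi/3)) + 1*(3 + 4*exp(-2*I*pi/3) + exp(2*I*pi/3))*conj(exp(2*I*pi/3)) + 1*(2)*conj(-1) + 1*(3 + exp(-2*I*pi/3) + 4*exp(2*I*pi/3))*conj(exp(-2*I*pi/3)) + 1*(1 + 2*exp(-2*I*pi/3) + exp(2*I*pi/3) + 2*exp(I*pi/3))*conj(exp(-I*pi/3))]
      = (1/6)[(8) + (-1 + 2*exp(-2*I*pi/3) + exp(-I*pi/3) + 2*exp(I*pi/3)) + (1 + 3*exp(-2*I*pi/3) + 4*exp(2*I*pi/3)) + (-2) + (1 + 4*exp(-2*I*pi/3) + 3*exp(2*I*pi/3)) + (-1 + 2*exp(-I*pi/3) + exp(I*pi/3) + 2*exp(2*I*pi/3))] = 0/6 = 0
  <chi_rho, chi_2> = (1/6)[1*(8)*conj(1) + 1*(1 + 2*exp(-I*pi/3) + exp(-2*I*pi/3) + 2*exp(2*I*pi/3))*conj(exp(2*I*pi/3)) + 1*(3 + 4*exp(-2*I*pi/3) + exp(2*I*pi/3))*conj(exp(-2*I*pi/3)) + 1*(2)*conj(1) + 1*(3 + exp(-2*I*pi/3) + 4*exp(2*I*pi/3))*conj(exp(2*I*pi/3)) + 1*(1 + 2*exp(-2*I*pi/3) + exp(2*I*pi/3) + 2*exp(I*pi/3))*conj(exp(-2*I*pi/3))]
      = (1/6)[(8) + (-1) + (4 + exp(-2*I*pi/3) + 3*exp(2*I*pi/3)) + (2) + (4 + 3*exp(-2*I*pi/3) + exp(2*I*pi/3)) + (-1)] = 12/6 = 2
  <chi_rho, chi_3> = (1/6)[1*(8)*conj(1) + 1*(1 + 2*exp(-I*pi/3) + exp(-2*I*pi/3) + 2*exp(2*I*pi/3))*conj(-1) + 1*(3 + 4*exp(-2*I*pi/3) + exp(2*I*pi/3))*conj(1) + 1*(2)*conj(-1) + 1*(3 + exp(-2*I*pi/3) + 4*exp(2*I*pi/3))*conj(1) + 1*(1 + 2*exp(-2*I*pi/3) + exp(2*I*pi/3) + 2*exp(I*pi/3))*conj(-1)]
      = (1/6)[(8) + (-1 - 2*exp(2*I*pi/3) - exp(-2*I*pi/3) - 2*exp(-I*pi/3)) + (3 + 4*exp(-2*I*pi/3) + exp(2*I*pi/3)) + (-2) + (3 + exp(-2*I*pi/3) + 4*exp(2*I*pi/3)) + (-1 - 2*exp(I*pi/3) - exp(2*I*pi/3) - 2*exp(-2*I*pi/3))] = 6/6 = 1
  <chi_rho, chi_4> = (1/6)[1*(8)*conj(1) + 1*(1 + 2*exp(-I*pi/3) + exp(-2*I*pi/3) + 2*exp(2*I*pi/3))*conj(exp(-2*I*pi/3)) + 1*(3 + 4*exp(-2*I*pi/3) + exp(2*I*pi/3))*conj(exp(2*I*pi/3)) + 1*(2)*conj(1) + 1*(3 + exp(-2*I*pi/3) + 4*exp(2*I*pi/3))*conj(exp(-2*I*pi/3)) + 1*(1 + 2*exp(-2*I*pi/3) + exp(2*I*pi/3) + 2*exp(I*pi/3))*conj(exp(2*I*pi/3))]
      = (1/6)[(8) + (1 + 2*exp(-2*I*pi/3) + exp(2*I*pi/3) + 2*exp(I*pi/3)) + (1 + 3*exp(-2*I*pi/3) + 4*exp(2*I*pi/3)) + (2) + (1 + 4*exp(-2*I*pi/3) + 3*exp(2*I*pi/3)) + (1 + 2*exp(-I*pi/3) + exp(-2*I*pi/3) + 2*exp(2*I*pi/3))] = 6/6 = 1
  <chi_rho, chi_5> = (1/6)[1*(8)*conj(1) + 1*(1 + 2*exp(-I*pi/3) + exp(-2*I*pi/3) + 2*exp(2*I*pi/3))*conj(exp(-I*pi/3)) + 1*(3 + 4*exp(-2*I*pi/3) + exp(2*I*pi/3))*conj(exp(-2*I*pi/3)) + 1*(2)*conj(-1) + 1*(3 + exp(-2*I*pi/3) + 4*exp(2*I*pi/3))*conj(exp(2*I*pi/3)) + 1*(1 + 2*exp(-2*I*pi/3) + exp(2*I*pi/3) + 2*exp(I*pi/3))*conj(exp(I*pi/3))]
      = (1/6)[(8) + (1) + (4 + exp(-2*I*pi/3) + 3*exp(2*I*pi/3)) + (-2) + (4 + 3*exp(-2*I*pi/3) + exp(2*I*pi/3)) + (1)] = 12/6 = 2
(Exp terms are combined using exp(i*s)*conj(exp(i*t)) = exp(i*(s-t)), and sums of them are collapsed using the identity that for every m > 1 the m distinct m-th roots of unity sum to 0, e.g. 1 + exp(2*I*pi/3) + exp(-2*I*pi/3) = 0.)
Dimension check: dim(rho) = sum (mult * dim) = 2*1 + 0*1 + 2*1 + 1*1 + 1*1 + 2*1 = 8 = chi_rho(e) = 8.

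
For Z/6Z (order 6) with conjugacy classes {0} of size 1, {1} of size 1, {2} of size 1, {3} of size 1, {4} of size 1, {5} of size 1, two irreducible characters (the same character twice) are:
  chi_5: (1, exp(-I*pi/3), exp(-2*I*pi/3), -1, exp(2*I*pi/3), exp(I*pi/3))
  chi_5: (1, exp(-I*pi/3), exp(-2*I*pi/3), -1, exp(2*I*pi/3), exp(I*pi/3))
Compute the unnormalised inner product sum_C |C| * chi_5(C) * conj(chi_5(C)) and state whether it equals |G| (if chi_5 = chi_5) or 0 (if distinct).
Sum = 6 = |G| = 6; so <chi_5, chi_5> = 1 (norm-1 confirms irreducibility).

Working: Compute term by term over conjugacy classes (|C| * chi_5(C) * conj(chi_5(C))):
  1*(1)*conj(1) + 1*(exp(-I*pi/3))*conj(exp(-I*pi/3)) + 1*(exp(-2*I*pi/3))*conj(exp(-2*I*pi/3)) + 1*(-1)*conj(-1) + 1*(exp(2*I*pi/3))*conj(exp(2*I*pi/3)) + 1*(exp(I*pi/3))*conj(exp(I*pi/3))
  = (1) + (1) + (1) + (1) + (1) + (1)
  = 6.
(Exp terms are combined using exp(i*s)*conj(exp(i*t)) = exp(i*(s-t)), and sums of them are collapsed using the identity that for every m > 1 the m distinct m-th roots of unity sum to 0, e.g. 1 + exp(2*I*pi/3) + exp(-2*I*pi/3) = 0.)
Dividing by |G| = 6 gives 6/6 = 1, matching the row-orthogonality relation <chi_5, chi_5> = [chi_5 = chi_5].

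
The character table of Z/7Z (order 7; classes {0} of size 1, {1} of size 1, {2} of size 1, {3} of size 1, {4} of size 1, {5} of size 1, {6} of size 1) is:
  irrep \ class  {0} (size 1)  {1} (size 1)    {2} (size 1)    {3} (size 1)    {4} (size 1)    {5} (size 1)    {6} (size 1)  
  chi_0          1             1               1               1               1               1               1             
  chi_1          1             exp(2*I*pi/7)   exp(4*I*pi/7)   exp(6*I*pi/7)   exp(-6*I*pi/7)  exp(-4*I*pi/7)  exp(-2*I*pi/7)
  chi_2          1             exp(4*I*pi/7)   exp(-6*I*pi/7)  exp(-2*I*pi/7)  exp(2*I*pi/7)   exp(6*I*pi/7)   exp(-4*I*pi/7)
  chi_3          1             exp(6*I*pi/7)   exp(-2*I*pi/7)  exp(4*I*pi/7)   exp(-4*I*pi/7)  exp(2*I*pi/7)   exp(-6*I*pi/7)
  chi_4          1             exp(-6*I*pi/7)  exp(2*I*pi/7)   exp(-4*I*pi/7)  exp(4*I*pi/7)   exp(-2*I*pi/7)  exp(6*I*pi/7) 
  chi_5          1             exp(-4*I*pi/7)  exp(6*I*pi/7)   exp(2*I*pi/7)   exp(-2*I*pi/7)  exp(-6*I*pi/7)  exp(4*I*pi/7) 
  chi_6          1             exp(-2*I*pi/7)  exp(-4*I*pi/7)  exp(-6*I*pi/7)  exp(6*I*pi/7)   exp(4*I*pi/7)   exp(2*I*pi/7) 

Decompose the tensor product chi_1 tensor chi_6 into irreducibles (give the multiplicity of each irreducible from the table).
chi_1 tensor chi_6 = chi_0 (all other irreducibles have multiplicity 0).

Explanation: The character of a tensor product is the pointwise product (chi_1 * chi_6)(C) = chi_1(C) * chi_6(C):
  {0}: (1)*(1), {1}: (exp(2*I*pi/7))*(exp(-2*I*pi/7)), {2}: (exp(4*I*pi/7))*(exp(-4*I*pi/7)), {3}: (exp(6*I*pi/7))*(exp(-6*I*pi/7)), {4}: (exp(-6*I*pi/7))*(exp(6*I*pi/7)), {5}: (exp(-4*I*pi/7))*(exp(4*I*pi/7)), {6}: (exp(-2*I*pi/7))*(exp(2*I*pi/7))
so (chi_1 * chi_6) takes values
  {0} -> 1, {1} -> 1, {2} -> 1, {3} -> 1, {4} -> 1, {5} -> 1, {6} -> 1.
Now take the inner product of this character with each irreducible chi from the table, <chi_1*chi_6, chi> = (1/7) sum_C |C| (chi_1*chi_6)(C) conj(chi(C)):
  <chi_1*chi_6, chi_0> = (1/7)[1*(1)*conj(1) + 1*(1)*conj(1) + 1*(1)*conj(1) + 1*(1)*conj(1) + 1*(1)*conj(1) + 1*(1)*conj(1) + 1*(1)*conj(1)]
      = (1/7)[(1) + (1) + (1) + (1) + (1) + (1) + (1)] = 7/7 = 1
  <chi_1*chi_6, chi_1> = (1/7)[1*(1)*conj(1) + 1*(1)*conj(exp(2*I*pi/7)) + 1*(1)*conj(exp(4*I*pi/7)) + 1*(1)*conj(exp(6*I*pi/7)) + 1*(1)*conj(exp(-6*I*pi/7)) + 1*(1)*conj(exp(-4*I*pi/7)) + 1*(1)*conj(exp(-2*I*pi/7))]
      = (1/7)[(1) + (exp(-2*I*pi/7)) + (exp(-4*I*pi/7)) + (exp(-6*I*pi/7)) + (exp(6*I*pi/7)) + (exp(4*I*pi/7)) + (exp(2*I*pi/7))] = 0/7 = 0
  <chi_1*chi_6, chi_2> = (1/7)[1*(1)*conj(1) + 1*(1)*conj(exp(4*I*pi/7)) + 1*(1)*conj(exp(-6*I*pi/7)) + 1*(1)*conj(exp(-2*I*pi/7)) + 1*(1)*conj(exp(2*I*pi/7)) + 1*(1)*conj(exp(6*I*pi/7)) + 1*(1)*conj(exp(-4*I*pi/7))]
      = (1/7)[(1) + (exp(-4*I*pi/7)) + (exp(6*I*pi/7)) + (exp(2*I*pi/7)) + (exp(-2*I*pi/7)) + (exp(-6*I*pi/7)) + (exp(4*I*pi/7))] = 0/7 = 0
  <chi_1*chi_6, chi_3> = (1/7)[1*(1)*conj(1) + 1*(1)*conj(exp(6*I*pi/7)) + 1*(1)*conj(exp(-2*I*pi/7)) + 1*(1)*conj(exp(4*I*pi/7)) + 1*(1)*conj(exp(-4*I*pi/7)) + 1*(1)*conj(exp(2*I*pi/7)) + 1*(1)*conj(exp(-6*I*pi/7))]
      = (1/7)[(1) + (exp(-6*I*pi/7)) + (exp(2*I*pi/7)) + (exp(-4*I*pi/7)) + (exp(4*I*pi/7)) + (exp(-2*I*pi/7)) + (exp(6*I*pi/7))] = 0/7 = 0
  <chi_1*chi_6, chi_4> = (1/7)[1*(1)*conj(1) + 1*(1)*conj(exp(-6*I*pi/7)) + 1*(1)*conj(exp(2*I*pi/7)) + 1*(1)*conj(exp(-4*I*pi/7)) + 1*(1)*conj(exp(4*I*pi/7)) + 1*(1)*conj(exp(-2*I*pi/7)) + 1*(1)*conj(exp(6*I*pi/7))]
      = (1/7)[(1) + (exp(6*I*pi/7)) + (exp(-2*I*pi/7)) + (exp(4*I*pi/7)) + (exp(-4*I*pi/7)) + (exp(2*I*pi/7)) + (exp(-6*I*pi/7))] = 0/7 = 0
  <chi_1*chi_6, chi_5> = (1/7)[1*(1)*conj(1) + 1*(1)*conj(exp(-4*I*pi/7)) + 1*(1)*conj(exp(6*I*pi/7)) + 1*(1)*conj(exp(2*I*pi/7)) + 1*(1)*conj(exp(-2*I*pi/7)) + 1*(1)*conj(exp(-6*I*pi/7)) + 1*(1)*conj(exp(4*I*pi/7))]
      = (1/7)[(1) + (exp(4*I*pi/7)) + (exp(-6*I*pi/7)) + (exp(-2*I*pi/7)) + (exp(2*I*pi/7)) + (exp(6*I*pi/7)) + (exp(-4*I*pi/7))] = 0/7 = 0
  <chi_1*chi_6, chi_6> = (1/7)[1*(1)*conj(1) + 1*(1)*conj(exp(-2*I*pi/7)) + 1*(1)*conj(exp(-4*I*pi/7)) + 1*(1)*conj(exp(-6*I*pi/7)) + 1*(1)*conj(exp(6*I*pi/7)) + 1*(1)*conj(exp(4*I*pi/7)) + 1*(1)*conj(exp(2*I*pi/7))]
      = (1/7)[(1) + (exp(2*I*pi/7)) + (exp(4*I*pi/7)) + (exp(6*I*pi/7)) + (exp(-6*I*pi/7)) + (exp(-4*I*pi/7)) + (exp(-2*I*pi/7))] = 0/7 = 0
(Exp terms are combined using exp(i*s)*conj(exp(i*t)) = exp(i*(s-t)), and sums of them are collapsed using the identity that for every m > 1 the m distinct m-th roots of unity sum to 0, e.g. 1 + exp(2*I*pi/3) + exp(-2*I*pi/3) = 0.)
Hence the multiplicities are chi_0: 1. Dimension check: dim(chi_1)*dim(chi_6) = 1*1 = 1 and sum (mult * dim) = 1*1 = 1.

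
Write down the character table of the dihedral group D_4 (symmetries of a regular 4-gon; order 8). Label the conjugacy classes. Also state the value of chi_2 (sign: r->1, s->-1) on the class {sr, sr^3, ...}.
Conjugacy classes: {e} of size 1, {r^2} of size 1, {r^1, r^3} of size 2, {s, sr^2, ...} of size 2, {sr, sr^3, ...} of size 2.
Character table:
  irrep \ class              {e} (size 1)  {r^2} (size 1)  {r^1, r^3} (size 2)  {s, sr^2, ...} (size 2)  {sr, sr^3, ...} (size 2)
  chi_1 (triv)               1             1               1                    1                        1                       
  chi_2 (sign: r->1, s->-1)  1             1               1                    -1                       -1                      
  chi_3 (r->-1, s->1)        1             1               -1                   1                        -1                      
  chi_4 (r->-1, s->-1)       1             1               -1                   -1                       1                       
  chi_5 (2d, j=1)            2             -2              0                    0                        0                       

Spot check: chi_2 (sign: r->1, s->-1) on {sr, sr^3, ...} = -1.

Derivation: D_4 has order 2*4 = 8 with 5 conjugacy classes, hence 5 irreducibles. Sum of squared dims 1 + 1 + 1 + 1 + 4 = 8 = |G|. Linear characters come from the abelianisation; the 2-dimensional irreps have character r^k -> 2*cos(2*pi*j*k/4), reflections -> 0.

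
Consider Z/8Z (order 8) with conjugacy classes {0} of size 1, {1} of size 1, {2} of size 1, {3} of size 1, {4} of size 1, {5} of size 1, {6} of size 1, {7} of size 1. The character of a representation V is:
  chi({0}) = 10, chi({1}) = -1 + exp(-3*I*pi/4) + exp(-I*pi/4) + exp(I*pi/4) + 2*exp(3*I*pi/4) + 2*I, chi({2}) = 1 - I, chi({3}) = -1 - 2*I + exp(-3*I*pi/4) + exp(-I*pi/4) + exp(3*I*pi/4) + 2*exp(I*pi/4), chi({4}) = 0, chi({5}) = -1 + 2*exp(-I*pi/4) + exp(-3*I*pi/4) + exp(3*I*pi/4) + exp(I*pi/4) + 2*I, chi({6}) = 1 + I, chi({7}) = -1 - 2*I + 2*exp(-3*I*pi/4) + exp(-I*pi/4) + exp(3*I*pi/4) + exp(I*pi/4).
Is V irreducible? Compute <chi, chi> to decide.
Not irreducible (reducible): <chi, chi> = 16 > 1.

Explanation: <chi, chi> = (1/|G|) sum_C |C| * |chi(C)|^2 = (1/8)[1*|10|^2 + 1*|-1 + exp(-3*I*pi/4) + exp(-I*pi/4) + exp(I*pi/4) + 2*exp(3*I*pi/4) + 2*I|^2 + 1*|1 - I|^2 + 1*|-1 - 2*I + exp(-3*I*pi/4) + exp(-I*pi/4) + exp(3*I*pi/4) + 2*exp(I*pi/4)|^2 + 1*|0|^2 + 1*|-1 + 2*exp(-I*pi/4) + exp(-3*I*pi/4) + exp(3*I*pi/4) + exp(I*pi/4) + 2*I|^2 + 1*|1 + I|^2 + 1*|-1 - 2*I + 2*exp(-3*I*pi/4) + exp(-I*pi/4) + exp(3*I*pi/4) + exp(I*pi/4)|^2]
  = (1/8)[(100) + (6 - 3*exp(3*I*pi/4) - 2*exp(I*pi/4) - 5*exp(-3*I*pi/4)) + (2) + (6 - 5*exp(I*pi/4) - 2*exp(-3*I*pi/4) - 3*exp(-I*pi/4)) + (0) + (6 - 5*exp(I*pi/4) - 2*exp(-3*I*pi/4) - 3*exp(-I*pi/4)) + (2) + (6 - 3*exp(3*I*pi/4) - 2*exp(I*pi/4) - 5*exp(-3*I*pi/4))] = 128/8 = 16.
(Exp terms are combined using exp(i*s)*conj(exp(i*t)) = exp(i*(s-t)), and sums of them are collapsed using the identity that for every m > 1 the m distinct m-th roots of unity sum to 0, e.g. 1 + exp(2*I*pi/3) + exp(-2*I*pi/3) = 0.)
A character is irreducible iff <chi, chi> = 1, so this representation is reducible.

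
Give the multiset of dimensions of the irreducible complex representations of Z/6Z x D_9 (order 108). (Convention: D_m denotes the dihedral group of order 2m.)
Dimensions: 1, 1, 1, 1, 1, 1, 1, 1, 1, 1, 1, 1, 2, 2, 2, 2, 2, 2, 2, 2, 2, 2, 2, 2, 2, 2, 2, 2, 2, 2, 2, 2, 2, 2, 2, 2

Solution. There are 36 irreducibles (= number of conjugacy classes). Their dimensions d_i satisfy sum d_i^2 = |G| = 108: 1 + 1 + 1 + 1 + 1 + 1 + 1 + 1 + 1 + 1 + 1 + 1 + 4 + 4 + 4 + 4 + 4 + 4 + 4 + 4 + 4 + 4 + 4 + 4 + 4 + 4 + 4 + 4 + 4 + 4 + 4 + 4 + 4 + 4 + 4 + 4 = 108. (For the product with Z/6Z: each of the 6 1-dim characters of Z/6Z tensors with each irrep of D_9, giving 6 copies of each D_9-dimension.)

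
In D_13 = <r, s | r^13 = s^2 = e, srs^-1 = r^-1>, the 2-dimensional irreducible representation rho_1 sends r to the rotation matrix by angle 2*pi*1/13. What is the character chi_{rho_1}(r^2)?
chi_{rho_1}(r^2) = 2*cos(2*pi*1*2/13) = 2*cos(4*pi/13)

Justification: rho_1(r^2) is rotation by angle 2*pi*1*2/13, whose trace is 2*cos(2*pi*1*2/13) = 2*cos(4*pi/13).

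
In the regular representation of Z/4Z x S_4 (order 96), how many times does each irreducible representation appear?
Each irreducible V_i of dimension d_i appears with multiplicity d_i, i.e. rho_reg = (direct sum over all irreducibles V_i) d_i V_i. The irreducible dimensions for Z/4Z x S_4 are 1, 1, 1, 1, 1, 1, 1, 1, 2, 2, 2, 2, 3, 3, 3, 3, 3, 3, 3, 3: 8 irreducibles of dimension 1, each with multiplicity 1; 4 irreducibles of dimension 2, each with multiplicity 2; 8 irreducibles of dimension 3, each with multiplicity 3. Total dimension 8*1*1 + 4*2*2 + 8*3*3 = 96 = |G|.

Reasoning: General theorem: in the regular representation of a finite group G, each irreducible appears with multiplicity equal to its dimension. Check: dim(rho_reg) = sum d_i^2 = 1 + 1 + 1 + 1 + 1 + 1 + 1 + 1 + 4 + 4 + 4 + 4 + 9 + 9 + 9 + 9 + 9 + 9 + 9 + 9 = 96 = |G|.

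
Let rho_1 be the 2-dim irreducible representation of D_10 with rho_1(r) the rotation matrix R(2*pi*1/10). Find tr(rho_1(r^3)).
chi_{rho_1}(r^3) = 2*cos(2*pi*1*3/10) = 1/2 - sqrt(5)/2

Working: rho_1(r^3) is rotation by angle 2*pi*1*3/10, whose trace is 2*cos(2*pi*1*3/10) = 1/2 - sqrt(5)/2.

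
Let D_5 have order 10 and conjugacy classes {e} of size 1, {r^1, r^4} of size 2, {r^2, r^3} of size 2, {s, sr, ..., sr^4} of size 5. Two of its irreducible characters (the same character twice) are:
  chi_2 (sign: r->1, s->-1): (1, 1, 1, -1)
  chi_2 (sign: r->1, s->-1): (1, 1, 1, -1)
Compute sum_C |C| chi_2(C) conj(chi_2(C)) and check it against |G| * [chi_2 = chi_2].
Sum = 10 = |G| = 10; so <chi_2, chi_2> = 1 (norm-1 confirms irreducibility).

Derivation: Compute term by term over conjugacy classes (|C| * chi_2(C) * conj(chi_2(C))):
  1*(1)*conj(1) + 2*(1)*conj(1) + 2*(1)*conj(1) + 5*(-1)*conj(-1)
  = (1) + (2) + (2) + (5)
  = 10.
Dividing by |G| = 10 gives 10/10 = 1, matching the row-orthogonality relation <chi_2, chi_2> = [chi_2 = chi_2].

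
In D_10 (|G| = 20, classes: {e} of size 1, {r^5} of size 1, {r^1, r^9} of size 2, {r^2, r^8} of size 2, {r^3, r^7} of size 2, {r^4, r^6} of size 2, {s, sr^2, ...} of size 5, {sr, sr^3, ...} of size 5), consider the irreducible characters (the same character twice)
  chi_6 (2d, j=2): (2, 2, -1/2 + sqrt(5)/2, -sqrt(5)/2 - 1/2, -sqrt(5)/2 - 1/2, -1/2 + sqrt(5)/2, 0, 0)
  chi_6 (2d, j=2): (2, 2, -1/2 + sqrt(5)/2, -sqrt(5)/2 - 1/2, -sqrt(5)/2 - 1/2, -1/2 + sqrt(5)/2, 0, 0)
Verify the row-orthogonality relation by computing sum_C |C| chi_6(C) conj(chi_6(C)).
Sum = 20 = |G| = 20; so <chi_6, chi_6> = 1 (norm-1 confirms irreducibility).

Derivation: Compute term by term over conjugacy classes (|C| * chi_6(C) * conj(chi_6(C))):
  1*(2)*conj(2) + 1*(2)*conj(2) + 2*(-1/2 + sqrt(5)/2)*conj(-1/2 + sqrt(5)/2) + 2*(-sqrt(5)/2 - 1/2)*conj(-sqrt(5)/2 - 1/2) + 2*(-sqrt(5)/2 - 1/2)*conj(-sqrt(5)/2 - 1/2) + 2*(-1/2 + sqrt(5)/2)*conj(-1/2 + sqrt(5)/2) + 5*(0)*conj(0) + 5*(0)*conj(0)
  = (4) + (4) + (3 - sqrt(5)) + (sqrt(5) + 3) + (sqrt(5) + 3) + (3 - sqrt(5)) + (0) + (0)
  = 20.
Dividing by |G| = 20 gives 20/20 = 1, matching the row-orthogonality relation <chi_6, chi_6> = [chi_6 = chi_6].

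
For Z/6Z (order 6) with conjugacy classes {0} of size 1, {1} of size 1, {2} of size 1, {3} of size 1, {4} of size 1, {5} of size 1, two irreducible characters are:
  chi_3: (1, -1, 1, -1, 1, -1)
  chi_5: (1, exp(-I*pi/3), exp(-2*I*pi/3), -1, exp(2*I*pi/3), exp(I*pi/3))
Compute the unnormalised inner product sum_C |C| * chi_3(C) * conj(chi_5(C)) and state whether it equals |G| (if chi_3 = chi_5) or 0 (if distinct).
Sum = 0; so <chi_3, chi_5> = 0 (distinct irreducibles are orthogonal).

Solution. Compute term by term over conjugacy classes (|C| * chi_3(C) * conj(chi_5(C))):
  1*(1)*conj(1) + 1*(-1)*conj(exp(-I*pi/3)) + 1*(1)*conj(exp(-2*I*pi/3)) + 1*(-1)*conj(-1) + 1*(1)*conj(exp(2*I*pi/3)) + 1*(-1)*conj(exp(I*pi/3))
  = (1) + (-exp(I*pi/3)) + (exp(2*I*pi/3)) + (1) + (exp(-2*I*pi/3)) + (-exp(-I*pi/3))
  = 0.
(Exp terms are combined using exp(i*s)*conj(exp(i*t)) = exp(i*(s-t)), and sums of them are collapsed using the identity that for every m > 1 the m distinct m-th roots of unity sum to 0, e.g. 1 + exp(2*I*pi/3) + exp(-2*I*pi/3) = 0.)
Dividing by |G| = 6 gives 0/6 = 0, matching the row-orthogonality relation <chi_3, chi_5> = [chi_3 = chi_5].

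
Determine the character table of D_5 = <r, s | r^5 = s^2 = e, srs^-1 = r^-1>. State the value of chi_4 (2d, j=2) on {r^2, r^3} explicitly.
Conjugacy classes: {e} of size 1, {r^1, r^4} of size 2, {r^2, r^3} of size 2, {s, sr, ..., sr^4} of size 5.
Character table:
  irrep \ class              {e} (size 1)  {r^1, r^4} (size 2)  {r^2, r^3} (size 2)  {s, sr, ..., sr^4} (size 5)
  chi_1 (triv)               1             1                    1                    1                          
  chi_2 (sign: r->1, s->-1)  1             1                    1                    -1                         
  chi_3 (2d, j=1)            2             -1/2 + sqrt(5)/2     -sqrt(5)/2 - 1/2     0                          
  chi_4 (2d, j=2)            2             -sqrt(5)/2 - 1/2     -1/2 + sqrt(5)/2     0                          

Spot check: chi_4 (2d, j=2) on {r^2, r^3} = -1/2 + sqrt(5)/2.

Proof sketch: D_5 has order 2*5 = 10 with 4 conjugacy classes, hence 4 irreducibles. Sum of squared dims 1 + 1 + 4 + 4 = 10 = |G|. Linear characters come from the abelianisation; the 2-dimensional irreps have character r^k -> 2*cos(2*pi*j*k/5), reflections -> 0.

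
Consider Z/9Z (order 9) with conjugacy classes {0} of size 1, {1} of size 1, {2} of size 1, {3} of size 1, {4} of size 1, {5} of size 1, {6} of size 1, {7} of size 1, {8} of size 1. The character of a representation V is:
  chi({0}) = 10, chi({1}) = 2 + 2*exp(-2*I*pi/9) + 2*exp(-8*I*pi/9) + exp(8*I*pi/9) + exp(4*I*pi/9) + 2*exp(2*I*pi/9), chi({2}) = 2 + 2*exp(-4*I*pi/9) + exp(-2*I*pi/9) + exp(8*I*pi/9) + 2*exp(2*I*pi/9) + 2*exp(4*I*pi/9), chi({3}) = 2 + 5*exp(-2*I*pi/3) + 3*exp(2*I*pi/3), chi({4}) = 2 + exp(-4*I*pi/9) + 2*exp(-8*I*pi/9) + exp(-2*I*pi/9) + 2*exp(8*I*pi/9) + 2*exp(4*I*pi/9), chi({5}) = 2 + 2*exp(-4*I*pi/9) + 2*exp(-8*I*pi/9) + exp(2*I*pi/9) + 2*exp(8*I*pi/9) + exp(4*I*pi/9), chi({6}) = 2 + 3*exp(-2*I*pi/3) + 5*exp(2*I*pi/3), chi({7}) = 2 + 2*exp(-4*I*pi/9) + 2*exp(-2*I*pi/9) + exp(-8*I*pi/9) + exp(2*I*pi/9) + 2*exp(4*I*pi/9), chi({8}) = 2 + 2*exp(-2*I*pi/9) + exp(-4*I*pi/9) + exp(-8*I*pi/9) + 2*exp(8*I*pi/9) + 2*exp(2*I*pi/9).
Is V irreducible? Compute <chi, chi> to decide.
Not irreducible (reducible): <chi, chi> = 18 > 1.

Details: <chi, chi> = (1/|G|) sum_C |C| * |chi(C)|^2 = (1/9)[1*|10|^2 + 1*|2 + 2*exp(-2*I*pi/9) + 2*exp(-8*I*pi/9) + exp(8*I*pi/9) + exp(4*I*pi/9) + 2*exp(2*I*pi/9)|^2 + 1*|2 + 2*exp(-4*I*pi/9) + exp(-2*I*pi/9) + exp(8*I*pi/9) + 2*exp(2*I*pi/9) + 2*exp(4*I*pi/9)|^2 + 1*|2 + 5*exp(-2*I*pi/3) + 3*exp(2*I*pi/3)|^2 + 1*|2 + exp(-4*I*pi/9) + 2*exp(-8*I*pi/9) + exp(-2*I*pi/9) + 2*exp(8*I*pi/9) + 2*exp(4*I*pi/9)|^2 + 1*|2 + 2*exp(-4*I*pi/9) + 2*exp(-8*I*pi/9) + exp(2*I*pi/9) + 2*exp(8*I*pi/9) + exp(4*I*pi/9)|^2 + 1*|2 + 3*exp(-2*I*pi/3) + 5*exp(2*I*pi/3)|^2 + 1*|2 + 2*exp(-4*I*pi/9) + 2*exp(-2*I*pi/9) + exp(-8*I*pi/9) + exp(2*I*pi/9) + 2*exp(4*I*pi/9)|^2 + 1*|2 + 2*exp(-2*I*pi/9) + exp(-4*I*pi/9) + exp(-8*I*pi/9) + 2*exp(8*I*pi/9) + 2*exp(2*I*pi/9)|^2]
  = (1/9)[(100) + (18 + 10*exp(-2*I*pi/3) + 12*exp(-2*I*pi/9) + 7*exp(-4*I*pi/9) + 12*exp(-8*I*pi/9) + 12*exp(8*I*pi/9) + 7*exp(4*I*pi/9) + 12*exp(2*I*pi/9) + 10*exp(2*I*pi/3)) + (18 + 12*exp(-4*I*pi/9) + 10*exp(-2*I*pi/3) + 12*exp(-2*I*pi/9) + 7*exp(-8*I*pi/9) + 7*exp(8*I*pi/9) + 12*exp(2*I*pi/9) + 10*exp(2*I*pi/3) + 12*exp(4*I*pi/9)) + (7) + (18 + 12*exp(-4*I*pi/9) + 10*exp(-2*I*pi/3) + 7*exp(-2*I*pi/9) + 12*exp(-8*I*pi/9) + 12*exp(8*I*pi/9) + 7*exp(2*I*pi/9) + 10*exp(2*I*pi/3) + 12*exp(4*I*pi/9)) + (18 + 12*exp(-4*I*pi/9) + 10*exp(-2*I*pi/3) + 7*exp(-2*I*pi/9) + 12*exp(-8*I*pi/9) + 12*exp(8*I*pi/9) + 7*exp(2*I*pi/9) + 10*exp(2*I*pi/3) + 12*exp(4*I*pi/9)) + (7) + (18 + 12*exp(-4*I*pi/9) + 10*exp(-2*I*pi/3) + 12*exp(-2*I*pi/9) + 7*exp(-8*I*pi/9) + 7*exp(8*I*pi/9) + 12*exp(2*I*pi/9) + 10*exp(2*I*pi/3) + 12*exp(4*I*pi/9)) + (18 + 10*exp(-2*I*pi/3) + 12*exp(-2*I*pi/9) + 7*exp(-4*I*pi/9) + 12*exp(-8*I*pi/9) + 12*exp(8*I*pi/9) + 7*exp(4*I*pi/9) + 12*exp(2*I*pi/9) + 10*exp(2*I*pi/3))] = 162/9 = 18.
(Exp terms are combined using exp(i*s)*conj(exp(i*t)) = exp(i*(s-t)), and sums of them are collapsed using the identity that for every m > 1 the m distinct m-th roots of unity sum to 0, e.g. 1 + exp(2*I*pi/3) + exp(-2*I*pi/3) = 0.)
A character is irreducible iff <chi, chi> = 1, so this representation is reducible.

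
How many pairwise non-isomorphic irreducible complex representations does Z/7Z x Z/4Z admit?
28

Derivation: The number of irreducible complex representations of a finite group equals its number of conjugacy classes. Z/7Z x Z/4Z is abelian of order 28, so every element is its own conjugacy class: 28 classes, so Z/7Z x Z/4Z (order 28) has exactly 28 irreducible complex representations.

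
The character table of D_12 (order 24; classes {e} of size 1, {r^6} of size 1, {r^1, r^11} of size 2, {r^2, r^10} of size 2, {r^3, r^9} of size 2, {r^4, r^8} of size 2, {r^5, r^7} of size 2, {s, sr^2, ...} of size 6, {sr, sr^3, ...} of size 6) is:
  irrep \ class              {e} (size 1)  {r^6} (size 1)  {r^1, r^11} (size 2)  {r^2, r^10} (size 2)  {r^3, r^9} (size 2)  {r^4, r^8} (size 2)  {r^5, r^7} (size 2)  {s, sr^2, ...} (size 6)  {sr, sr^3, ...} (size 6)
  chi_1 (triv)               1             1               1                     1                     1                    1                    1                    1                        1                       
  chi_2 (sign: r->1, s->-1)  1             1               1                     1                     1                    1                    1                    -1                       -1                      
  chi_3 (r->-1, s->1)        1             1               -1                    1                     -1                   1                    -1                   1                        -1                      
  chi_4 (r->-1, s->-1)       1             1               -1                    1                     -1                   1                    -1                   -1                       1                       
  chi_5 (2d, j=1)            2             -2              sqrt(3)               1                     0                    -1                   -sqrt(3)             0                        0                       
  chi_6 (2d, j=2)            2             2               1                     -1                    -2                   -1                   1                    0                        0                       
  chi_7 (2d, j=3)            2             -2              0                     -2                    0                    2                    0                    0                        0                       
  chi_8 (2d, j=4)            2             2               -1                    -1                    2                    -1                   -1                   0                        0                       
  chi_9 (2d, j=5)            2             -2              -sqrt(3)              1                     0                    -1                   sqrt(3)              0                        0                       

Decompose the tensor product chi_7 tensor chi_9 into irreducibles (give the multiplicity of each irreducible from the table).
chi_7 tensor chi_9 = chi_6 + chi_8 (all other irreducibles have multiplicity 0).

Reasoning: The character of a tensor product is the pointwise product (chi_7 * chi_9)(C) = chi_7(C) * chi_9(C):
  {e}: (2)*(2), {r^6}: (-2)*(-2), {r^1, r^11}: (0)*(-sqrt(3)), {r^2, r^10}: (-2)*(1), {r^3, r^9}: (0)*(0), {r^4, r^8}: (2)*(-1), {r^5, r^7}: (0)*(sqrt(3)), {s, sr^2, ...}: (0)*(0), {sr, sr^3, ...}: (0)*(0)
so (chi_7 * chi_9) takes values
  {e} -> 4, {r^6} -> 4, {r^1, r^11} -> 0, {r^2, r^10} -> -2, {r^3, r^9} -> 0, {r^4, r^8} -> -2, {r^5, r^7} -> 0, {s, sr^2, ...} -> 0, {sr, sr^3, ...} -> 0.
Now take the inner product of this character with each irreducible chi from the table, <chi_7*chi_9, chi> = (1/24) sum_C |C| (chi_7*chi_9)(C) conj(chi(C)):
  <chi_7*chi_9, chi_1> = (1/24)[1*(4)*conj(1) + 1*(4)*conj(1) + 2*(0)*conj(1) + 2*(-2)*conj(1) + 2*(0)*conj(1) + 2*(-2)*conj(1) + 2*(0)*conj(1) + 6*(0)*conj(1) + 6*(0)*conj(1)]
      = (1/24)[(4) + (4) + (0) + (-4) + (0) + (-4) + (0) + (0) + (0)] = 0/24 = 0
  <chi_7*chi_9, chi_2> = (1/24)[1*(4)*conj(1) + 1*(4)*conj(1) + 2*(0)*conj(1) + 2*(-2)*conj(1) + 2*(0)*conj(1) + 2*(-2)*conj(1) + 2*(0)*conj(1) + 6*(0)*conj(-1) + 6*(0)*conj(-1)]
      = (1/24)[(4) + (4) + (0) + (-4) + (0) + (-4) + (0) + (0) + (0)] = 0/24 = 0
  <chi_7*chi_9, chi_3> = (1/24)[1*(4)*conj(1) + 1*(4)*conj(1) + 2*(0)*conj(-1) + 2*(-2)*conj(1) + 2*(0)*conj(-1) + 2*(-2)*conj(1) + 2*(0)*conj(-1) + 6*(0)*conj(1) + 6*(0)*conj(-1)]
      = (1/24)[(4) + (4) + (0) + (-4) + (0) + (-4) + (0) + (0) + (0)] = 0/24 = 0
  <chi_7*chi_9, chi_4> = (1/24)[1*(4)*conj(1) + 1*(4)*conj(1) + 2*(0)*conj(-1) + 2*(-2)*conj(1) + 2*(0)*conj(-1) + 2*(-2)*conj(1) + 2*(0)*conj(-1) + 6*(0)*conj(-1) + 6*(0)*conj(1)]
      = (1/24)[(4) + (4) + (0) + (-4) + (0) + (-4) + (0) + (0) + (0)] = 0/24 = 0
  <chi_7*chi_9, chi_5> = (1/24)[1*(4)*conj(2) + 1*(4)*conj(-2) + 2*(0)*conj(sqrt(3)) + 2*(-2)*conj(1) + 2*(0)*conj(0) + 2*(-2)*conj(-1) + 2*(0)*conj(-sqrt(3)) + 6*(0)*conj(0) + 6*(0)*conj(0)]
      = (1/24)[(8) + (-8) + (0) + (-4) + (0) + (4) + (0) + (0) + (0)] = 0/24 = 0
  <chi_7*chi_9, chi_6> = (1/24)[1*(4)*conj(2) + 1*(4)*conj(2) + 2*(0)*conj(1) + 2*(-2)*conj(-1) + 2*(0)*conj(-2) + 2*(-2)*conj(-1) + 2*(0)*conj(1) + 6*(0)*conj(0) + 6*(0)*conj(0)]
      = (1/24)[(8) + (8) + (0) + (4) + (0) + (4) + (0) + (0) + (0)] = 24/24 = 1
  <chi_7*chi_9, chi_7> = (1/24)[1*(4)*conj(2) + 1*(4)*conj(-2) + 2*(0)*conj(0) + 2*(-2)*conj(-2) + 2*(0)*conj(0) + 2*(-2)*conj(2) + 2*(0)*conj(0) + 6*(0)*conj(0) + 6*(0)*conj(0)]
      = (1/24)[(8) + (-8) + (0) + (8) + (0) + (-8) + (0) + (0) + (0)] = 0/24 = 0
  <chi_7*chi_9, chi_8> = (1/24)[1*(4)*conj(2) + 1*(4)*conj(2) + 2*(0)*conj(-1) + 2*(-2)*conj(-1) + 2*(0)*conj(2) + 2*(-2)*conj(-1) + 2*(0)*conj(-1) + 6*(0)*conj(0) + 6*(0)*conj(0)]
      = (1/24)[(8) + (8) + (0) + (4) + (0) + (4) + (0) + (0) + (0)] = 24/24 = 1
  <chi_7*chi_9, chi_9> = (1/24)[1*(4)*conj(2) + 1*(4)*conj(-2) + 2*(0)*conj(-sqrt(3)) + 2*(-2)*conj(1) + 2*(0)*conj(0) + 2*(-2)*conj(-1) + 2*(0)*conj(sqrt(3)) + 6*(0)*conj(0) + 6*(0)*conj(0)]
      = (1/24)[(8) + (-8) + (0) + (-4) + (0) + (4) + (0) + (0) + (0)] = 0/24 = 0
Hence the multiplicities are chi_6: 1, chi_8: 1. Dimension check: dim(chi_7)*dim(chi_9) = 2*2 = 4 and sum (mult * dim) = 1*2 + 1*2 = 4.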